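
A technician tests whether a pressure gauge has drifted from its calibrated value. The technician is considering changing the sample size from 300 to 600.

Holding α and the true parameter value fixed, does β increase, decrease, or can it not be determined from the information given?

A larger sample reduces the standard error, pulling the sampling distribution under Ha further from the non-rejection region.

It decreases.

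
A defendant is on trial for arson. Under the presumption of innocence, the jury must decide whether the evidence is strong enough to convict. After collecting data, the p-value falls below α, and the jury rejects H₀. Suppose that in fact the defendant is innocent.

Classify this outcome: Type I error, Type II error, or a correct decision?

Type I error

The conventional null hypothesis here is that the defendant is innocent.
H₀ was rejected, but H₀ is actually true.
Rejecting a true null hypothesis is a Type I error (false positive).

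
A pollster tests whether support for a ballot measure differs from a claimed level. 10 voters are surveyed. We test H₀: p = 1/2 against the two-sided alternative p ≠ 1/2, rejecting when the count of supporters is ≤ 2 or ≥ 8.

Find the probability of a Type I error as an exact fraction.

7/64

Under H₀, X ~ Binomial(10, 1/2); α is the probability of landing in either tail, P(X ≤ 2) + P(X ≥ 8).
The two tails are symmetric, so α = 2·(1 + 10 + 45)/2^10 = 112/1024 = 7/64.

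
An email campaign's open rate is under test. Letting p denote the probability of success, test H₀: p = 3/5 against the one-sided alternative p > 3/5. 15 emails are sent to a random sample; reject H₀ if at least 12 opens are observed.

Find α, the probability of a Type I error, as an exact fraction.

2761898877/30517578125

Under H₀, Y ~ Binomial(15, 3/5), and α = P(Y ≥ 12).
Adding the binomial terms for j = 12 through 15 with p = 3/5 yields 2761898877/30517578125.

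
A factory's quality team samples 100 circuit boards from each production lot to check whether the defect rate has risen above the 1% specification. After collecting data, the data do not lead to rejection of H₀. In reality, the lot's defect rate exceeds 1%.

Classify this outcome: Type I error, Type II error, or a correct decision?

The conventional null hypothesis here is that the lot's defect rate is 1% (within specification).
H₀ was not rejected, but H₀ is actually false.
Failing to reject a false null hypothesis is a Type II error (false negative).

Type II error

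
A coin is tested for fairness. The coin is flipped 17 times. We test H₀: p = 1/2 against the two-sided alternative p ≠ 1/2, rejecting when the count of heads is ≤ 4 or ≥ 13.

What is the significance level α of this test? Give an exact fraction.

α = P(S ≤ 4 or S ≥ 13 | p = 1/2), S ~ Binomial(17, 1/2).
Each tail has probability (1 + 17 + 136 + 680 + 2380)/131072; doubling gives α = 6428/131072 = 1607/32768.

1607/32768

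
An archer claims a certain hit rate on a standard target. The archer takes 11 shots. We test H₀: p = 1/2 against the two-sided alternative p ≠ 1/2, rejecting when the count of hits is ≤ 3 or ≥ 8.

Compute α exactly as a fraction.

29/128

Under H₀, Y ~ Binomial(11, 1/2); α is the probability of landing in either tail, P(Y ≤ 3) + P(Y ≥ 8).
The two tails are symmetric, so α = 2·(1 + 11 + 55 + 165)/2^11 = 464/2048 = 29/128.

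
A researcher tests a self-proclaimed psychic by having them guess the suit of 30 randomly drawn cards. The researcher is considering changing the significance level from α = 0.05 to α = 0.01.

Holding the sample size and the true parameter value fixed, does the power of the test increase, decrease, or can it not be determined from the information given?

It decreases.

A smaller α moves the rejection region further into the tail. With the alternative true, more outcomes now fall outside the rejection region, so failing to reject becomes more likely.
Since power = 1 − β and β increases, power decreases.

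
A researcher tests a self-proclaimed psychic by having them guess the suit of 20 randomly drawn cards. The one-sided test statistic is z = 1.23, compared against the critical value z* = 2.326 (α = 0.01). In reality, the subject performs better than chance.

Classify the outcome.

Type II error

The conventional null hypothesis is that the subject is guessing at random (p = 1/4).
Since z = 1.23 ≤ z* = 2.326, H₀ is not rejected.
H₀ is false (actually the subject performs better than chance).
Failing to reject a false H₀ is a Type II error.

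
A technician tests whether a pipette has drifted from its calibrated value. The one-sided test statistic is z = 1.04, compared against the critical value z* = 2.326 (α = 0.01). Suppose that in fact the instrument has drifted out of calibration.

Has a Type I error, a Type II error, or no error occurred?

The conventional null hypothesis is that the instrument is correctly calibrated.
Since z = 1.04 ≤ z* = 2.326, H₀ is not rejected.
H₀ is false (actually the instrument has drifted out of calibration).
Failing to reject a false H₀ is a Type II error.

Type II error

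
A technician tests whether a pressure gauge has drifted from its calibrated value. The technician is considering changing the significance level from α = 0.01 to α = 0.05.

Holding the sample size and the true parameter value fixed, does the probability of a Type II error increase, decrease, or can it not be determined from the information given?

It decreases.

Relaxing α lowers the evidence threshold; under Ha, outcomes that previously fell short now trigger rejection.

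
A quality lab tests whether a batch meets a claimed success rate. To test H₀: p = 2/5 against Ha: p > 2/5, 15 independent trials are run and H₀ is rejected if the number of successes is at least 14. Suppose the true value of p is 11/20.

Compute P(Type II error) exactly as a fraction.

A Type II error is failing to reject when Ha holds: with p = 11/20, β = P(Y ≤ 13).
Equivalently, β = 1 − P(Y ≥ 14) = 16356278262148423407/16384000000000000000.

16356278262148423407/16384000000000000000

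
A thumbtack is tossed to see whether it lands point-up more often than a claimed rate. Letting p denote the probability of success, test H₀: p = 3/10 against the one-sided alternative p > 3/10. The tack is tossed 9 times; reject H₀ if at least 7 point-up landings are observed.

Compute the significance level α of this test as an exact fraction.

α = P(reject H₀ | H₀ true) = P(S ≥ 7 | p = 3/10), with S ~ Binomial(9, 3/10).
Summing C(9,j)(3/10)^j(7/10)^{9−j} for j = 7,…,9 gives 2145447/500000000.

2145447/500000000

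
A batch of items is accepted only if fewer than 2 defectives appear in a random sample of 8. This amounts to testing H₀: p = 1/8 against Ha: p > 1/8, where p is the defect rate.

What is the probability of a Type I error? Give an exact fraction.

4424071/16777216

α = P(reject H₀ | H₀ true) = P(K ≥ 2 | p = 1/8), K ~ Binomial(8, 1/8).
α = 1 − P(K ≤ 1) = 1 − 12353145/16777216 = 4424071/16777216.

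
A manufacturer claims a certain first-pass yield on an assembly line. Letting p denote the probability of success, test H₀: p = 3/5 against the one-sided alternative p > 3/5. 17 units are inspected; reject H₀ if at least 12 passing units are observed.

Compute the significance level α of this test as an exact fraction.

201363526341/762939453125

The Type I error probability is α = P(K ≥ 12) computed under H₀, where K ~ Binomial(17, 3/5).
P(K ≥ 12) = Σ_{j=12}^{17} C(17,j)·(3/5)^j·(2/5)^{17-j} = 201363526341/762939453125.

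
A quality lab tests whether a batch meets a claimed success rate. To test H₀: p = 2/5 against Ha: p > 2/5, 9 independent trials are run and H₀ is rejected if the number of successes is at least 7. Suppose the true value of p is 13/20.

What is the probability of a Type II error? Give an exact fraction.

A Type II error is failing to reject when Ha holds: with p = 13/20, β = P(Y ≤ 6).
Adding the binomial probabilities P(Y=0)+…+P(Y=6) at p = 13/20 gives 5301813769/8000000000.

5301813769/8000000000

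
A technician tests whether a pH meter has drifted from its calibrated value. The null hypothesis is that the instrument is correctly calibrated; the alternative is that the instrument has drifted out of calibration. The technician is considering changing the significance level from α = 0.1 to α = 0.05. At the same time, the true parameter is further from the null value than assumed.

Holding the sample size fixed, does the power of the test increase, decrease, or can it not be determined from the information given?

The first change alone would make β increase; the second alone would make β decrease. Which effect dominates depends on the magnitudes, which are not given.
Since power = 1 − β, the effect on power is likewise indeterminate.

Cannot be determined from the information given.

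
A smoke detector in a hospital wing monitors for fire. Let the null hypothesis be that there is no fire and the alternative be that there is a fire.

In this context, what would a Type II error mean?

A Type II error is failing to reject H₀ when H₀ is false.
Here that means remaining silent when actually there is a fire.

A Type II error would mean concluding that there is no fire (or at least failing to establish that there is a fire) when in fact there is a fire.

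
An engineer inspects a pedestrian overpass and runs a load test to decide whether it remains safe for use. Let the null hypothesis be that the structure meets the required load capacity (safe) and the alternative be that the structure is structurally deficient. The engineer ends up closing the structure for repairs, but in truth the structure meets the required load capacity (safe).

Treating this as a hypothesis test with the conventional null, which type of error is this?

'Closing the structure for repairs' corresponds to rejecting H₀.
H₀ was rejected but H₀ is true — a Type I error (false positive).

Type I error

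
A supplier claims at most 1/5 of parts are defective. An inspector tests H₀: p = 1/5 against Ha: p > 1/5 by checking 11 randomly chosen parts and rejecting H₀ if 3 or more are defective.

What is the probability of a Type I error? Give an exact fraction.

3736313/9765625

Under H₀, K ~ Binomial(11, 1/5); the Type I error rate is P(K ≥ 3).
Via the complement, α = 1 − Σ_{j=0}^{2} C(11,j)(1/5)^j(4/5)^{11-j} = 3736313/9765625.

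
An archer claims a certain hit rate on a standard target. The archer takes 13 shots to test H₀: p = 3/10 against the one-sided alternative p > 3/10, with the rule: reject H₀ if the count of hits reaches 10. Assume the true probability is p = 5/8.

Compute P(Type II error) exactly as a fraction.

107331531597/137438953472

Under the alternative p = 5/8, S ~ Binomial(13, 5/8); β is the probability the test does not reject, P(S < 10).
Summing C(13,j)·(5/8)^j·(3/8)^{13-j} for j = 0..9 gives 107331531597/137438953472.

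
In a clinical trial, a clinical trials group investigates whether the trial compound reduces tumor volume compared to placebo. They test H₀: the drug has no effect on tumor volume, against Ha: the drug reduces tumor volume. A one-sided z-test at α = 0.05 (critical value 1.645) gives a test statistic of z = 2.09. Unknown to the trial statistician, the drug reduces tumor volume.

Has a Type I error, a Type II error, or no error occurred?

Since z = 2.09 > z* = 1.645, H₀ is rejected.
H₀ is false (actually the drug reduces tumor volume).
The decision matches the true state — no error.

No error — this is a correct decision.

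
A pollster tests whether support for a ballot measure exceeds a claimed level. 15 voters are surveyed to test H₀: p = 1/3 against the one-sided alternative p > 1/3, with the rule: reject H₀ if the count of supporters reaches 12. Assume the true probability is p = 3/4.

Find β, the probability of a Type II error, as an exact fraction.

β = P(fail to reject H₀ | Ha true) = P(K ≤ 11 | p = 3/4), K ~ Binomial(15, 3/4).
Equivalently, β = 1 − P(K ≥ 12) = 144609703/268435456.

144609703/268435456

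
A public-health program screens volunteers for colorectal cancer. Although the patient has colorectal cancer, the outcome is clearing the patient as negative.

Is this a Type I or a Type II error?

Type II error

The null hypothesis here is that the patient does not have colorectal cancer.
'Clearing the patient as negative' corresponds to failing to reject H₀.
H₀ was not rejected but H₀ is false — a Type II error (false negative).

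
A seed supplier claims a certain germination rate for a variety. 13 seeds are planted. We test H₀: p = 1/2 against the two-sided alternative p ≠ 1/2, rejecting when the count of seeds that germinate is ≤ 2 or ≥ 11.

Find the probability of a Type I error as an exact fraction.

The significance level is the null-hypothesis probability of the rejection region {≤2} ∪ {≥11}.
The two tails are symmetric, so α = 2·(1 + 13 + 78)/2^13 = 184/8192 = 23/1024.

23/1024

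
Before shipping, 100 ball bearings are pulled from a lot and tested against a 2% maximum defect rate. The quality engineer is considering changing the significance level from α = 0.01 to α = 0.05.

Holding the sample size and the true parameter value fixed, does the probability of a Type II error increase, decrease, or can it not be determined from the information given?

It decreases.

Relaxing α lowers the evidence threshold; under Ha, outcomes that previously fell short now trigger rejection.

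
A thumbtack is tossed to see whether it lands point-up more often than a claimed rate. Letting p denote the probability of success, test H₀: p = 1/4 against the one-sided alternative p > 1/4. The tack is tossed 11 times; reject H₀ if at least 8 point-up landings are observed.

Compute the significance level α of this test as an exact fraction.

α = P(reject H₀ | H₀ true) = P(Y ≥ 8 | p = 1/4), with Y ~ Binomial(11, 1/4).
P(Y ≥ 8) = Σ_{j=8}^{11} C(11,j)·(1/4)^j·(3/4)^{11-j} = 623/524288.

623/524288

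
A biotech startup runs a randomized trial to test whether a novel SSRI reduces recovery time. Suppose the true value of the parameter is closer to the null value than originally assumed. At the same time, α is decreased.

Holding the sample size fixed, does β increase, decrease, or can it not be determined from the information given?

It increases.

When the true parameter is near the null value, the test has a harder time distinguishing Ha from H₀. A smaller α moves the rejection region further into the tail. With the alternative true, more outcomes now fall outside the rejection region, so failing to reject becomes more likely. Both changes push β in the same direction.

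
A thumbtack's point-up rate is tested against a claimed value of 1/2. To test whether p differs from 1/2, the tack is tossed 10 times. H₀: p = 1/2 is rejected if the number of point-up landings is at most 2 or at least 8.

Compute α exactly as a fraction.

Under H₀, Y ~ Binomial(10, 1/2); α is the probability of landing in either tail, P(Y ≤ 2) + P(Y ≥ 8).
By symmetry, α = 2·P(Y ≤ 2) = 2·(1 + 10 + 45)/1024 = 112/1024 = 7/64.

7/64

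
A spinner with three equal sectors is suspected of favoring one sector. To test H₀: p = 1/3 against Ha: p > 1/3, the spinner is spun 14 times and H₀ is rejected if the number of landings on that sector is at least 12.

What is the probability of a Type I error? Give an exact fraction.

α = P(reject H₀ | H₀ true) = P(K ≥ 12 | p = 1/3), with K ~ Binomial(14, 1/3).
Adding the binomial terms for j = 12 through 14 with p = 1/3 yields 131/1594323.

131/1594323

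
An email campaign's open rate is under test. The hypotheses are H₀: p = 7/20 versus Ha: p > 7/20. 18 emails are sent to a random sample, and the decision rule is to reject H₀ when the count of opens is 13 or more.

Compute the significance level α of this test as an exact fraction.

94232010575926496497/65536000000000000000000

Under H₀, S ~ Binomial(18, 7/20), and α = P(S ≥ 13).
P(S ≥ 13) = Σ_{j=13}^{18} C(18,j)·(7/20)^j·(13/20)^{18-j} = 94232010575926496497/65536000000000000000000.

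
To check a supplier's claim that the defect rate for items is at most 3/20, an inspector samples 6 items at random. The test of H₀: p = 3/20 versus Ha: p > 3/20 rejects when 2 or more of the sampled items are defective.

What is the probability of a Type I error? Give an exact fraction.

2861001/12800000

Under H₀, K ~ Binomial(6, 3/20); the Type I error rate is P(K ≥ 2).
Via the complement, α = 1 − Σ_{j=0}^{1} C(6,j)(3/20)^j(17/20)^{6-j} = 2861001/12800000.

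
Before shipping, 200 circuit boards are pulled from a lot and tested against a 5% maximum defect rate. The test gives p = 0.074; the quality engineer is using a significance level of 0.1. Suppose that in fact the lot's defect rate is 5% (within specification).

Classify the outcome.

The conventional null hypothesis is that the lot's defect rate is 5% (within specification).
Since p = 0.074 < α = 0.1, H₀ is rejected.
H₀ is true (actually the lot's defect rate is 5% (within specification)).
Rejecting a true H₀ is a Type I error.

Type I error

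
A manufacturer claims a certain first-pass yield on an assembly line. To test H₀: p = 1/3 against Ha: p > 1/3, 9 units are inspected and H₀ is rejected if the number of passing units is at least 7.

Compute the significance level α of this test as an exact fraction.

The Type I error probability is α = P(X ≥ 7) computed under H₀, where X ~ Binomial(9, 1/3).
P(X ≥ 7) = Σ_{j=7}^{9} C(9,j)·(1/3)^j·(2/3)^{9-j} = 163/19683.

163/19683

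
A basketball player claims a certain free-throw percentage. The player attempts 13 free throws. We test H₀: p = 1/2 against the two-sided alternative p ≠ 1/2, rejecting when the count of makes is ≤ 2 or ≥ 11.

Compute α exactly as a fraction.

The significance level is the null-hypothesis probability of the rejection region {≤2} ∪ {≥11}.
Each tail has probability (1 + 13 + 78)/8192; doubling gives α = 184/8192 = 23/1024.

23/1024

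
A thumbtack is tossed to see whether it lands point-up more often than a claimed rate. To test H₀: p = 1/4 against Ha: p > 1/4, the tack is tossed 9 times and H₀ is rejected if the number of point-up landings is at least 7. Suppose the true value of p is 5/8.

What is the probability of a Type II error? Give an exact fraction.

Under the alternative p = 5/8, S ~ Binomial(9, 5/8); β is the probability the test does not reject, P(S < 7).
Adding the binomial probabilities P(S=0)+…+P(S=6) at p = 5/8 gives 24101307/33554432.

24101307/33554432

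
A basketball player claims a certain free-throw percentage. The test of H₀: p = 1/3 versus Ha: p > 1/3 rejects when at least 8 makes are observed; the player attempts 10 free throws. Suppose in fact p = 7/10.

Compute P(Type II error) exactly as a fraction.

β = P(fail to reject H₀ | Ha true) = P(Y ≤ 7 | p = 7/10), Y ~ Binomial(10, 7/10).
Summing C(10,j)·(7/10)^j·(3/10)^{10-j} for j = 0..7 gives 771521517/1250000000.

771521517/1250000000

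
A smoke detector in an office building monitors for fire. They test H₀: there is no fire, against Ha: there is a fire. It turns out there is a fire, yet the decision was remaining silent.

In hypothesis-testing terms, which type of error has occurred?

'Remaining silent' corresponds to failing to reject H₀.
H₀ was not rejected but H₀ is false — a Type II error (false negative).

Type II error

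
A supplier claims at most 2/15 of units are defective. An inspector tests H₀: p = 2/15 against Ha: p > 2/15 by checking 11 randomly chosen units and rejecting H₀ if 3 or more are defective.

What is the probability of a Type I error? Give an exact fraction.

2209953752/12814453125

The significance level is the probability, assuming p = 2/15, of seeing 3 or more defectives in 11 draws.
α = 1 − P(K ≤ 2) = 1 − 10604499373/12814453125 = 2209953752/12814453125.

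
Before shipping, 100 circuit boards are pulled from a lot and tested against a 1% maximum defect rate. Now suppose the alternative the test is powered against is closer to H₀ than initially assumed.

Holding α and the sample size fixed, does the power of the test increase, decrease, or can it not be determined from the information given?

A smaller true effect puts the Ha sampling distribution closer to H₀, so more of it falls in the non-rejection region.
Since power = 1 − β and β increases, power decreases.

It decreases.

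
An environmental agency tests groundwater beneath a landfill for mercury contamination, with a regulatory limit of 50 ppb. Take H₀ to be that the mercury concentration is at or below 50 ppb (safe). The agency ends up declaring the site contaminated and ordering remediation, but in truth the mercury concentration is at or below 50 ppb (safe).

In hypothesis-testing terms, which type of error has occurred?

'Declaring the site contaminated and ordering remediation' corresponds to rejecting H₀.
H₀ was rejected but H₀ is true — a Type I error (false positive).

Type I error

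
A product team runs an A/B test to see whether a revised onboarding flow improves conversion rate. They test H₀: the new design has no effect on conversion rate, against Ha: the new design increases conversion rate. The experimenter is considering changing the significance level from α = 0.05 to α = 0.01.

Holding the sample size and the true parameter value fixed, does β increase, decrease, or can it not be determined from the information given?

Lowering α raises the bar for rejection; under Ha, the test now fails to reject on outcomes it previously would have rejected.

It increases.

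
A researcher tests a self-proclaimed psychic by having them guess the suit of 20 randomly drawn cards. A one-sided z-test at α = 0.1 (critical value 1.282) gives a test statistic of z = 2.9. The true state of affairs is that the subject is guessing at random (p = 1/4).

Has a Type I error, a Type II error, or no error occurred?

The conventional null hypothesis is that the subject is guessing at random (p = 1/4).
Since z = 2.9 > z* = 1.282, H₀ is rejected.
H₀ is true (actually the subject is guessing at random (p = 1/4)).
Rejecting a true H₀ is a Type I error.

Type I error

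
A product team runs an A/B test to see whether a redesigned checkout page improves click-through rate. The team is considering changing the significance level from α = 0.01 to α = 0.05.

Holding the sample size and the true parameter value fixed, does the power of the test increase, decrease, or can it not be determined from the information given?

It increases.

Relaxing α lowers the evidence threshold; under Ha, outcomes that previously fell short now trigger rejection.
Since power = 1 − β and β decreases, power increases.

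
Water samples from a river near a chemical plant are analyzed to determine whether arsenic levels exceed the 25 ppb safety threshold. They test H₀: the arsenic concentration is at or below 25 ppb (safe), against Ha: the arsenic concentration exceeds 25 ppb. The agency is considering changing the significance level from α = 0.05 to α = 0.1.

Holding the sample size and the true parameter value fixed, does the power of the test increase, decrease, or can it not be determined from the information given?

With a larger α the critical value moves toward the center, so more of the Ha sampling distribution lies in the rejection region.
Since power = 1 − β and β decreases, power increases.

It increases.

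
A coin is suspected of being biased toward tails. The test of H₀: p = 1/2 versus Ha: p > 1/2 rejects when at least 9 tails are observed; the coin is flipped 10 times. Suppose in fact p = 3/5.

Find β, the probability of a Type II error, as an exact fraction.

9312916/9765625

β = P(fail to reject H₀ | Ha true) = P(K ≤ 8 | p = 3/5), K ~ Binomial(10, 3/5).
Adding the binomial probabilities P(K=0)+…+P(K=8) at p = 3/5 gives 9312916/9765625.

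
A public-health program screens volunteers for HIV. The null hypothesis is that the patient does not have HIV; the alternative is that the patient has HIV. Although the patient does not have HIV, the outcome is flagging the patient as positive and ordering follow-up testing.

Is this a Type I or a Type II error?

Type I error

'Flagging the patient as positive and ordering follow-up testing' corresponds to rejecting H₀.
H₀ was rejected but H₀ is true — a Type I error (false positive).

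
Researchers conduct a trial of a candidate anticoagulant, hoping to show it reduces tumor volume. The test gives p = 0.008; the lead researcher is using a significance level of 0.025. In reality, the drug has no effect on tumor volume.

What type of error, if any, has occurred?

Type I error

The conventional null hypothesis is that the drug has no effect on tumor volume.
Since p = 0.008 < α = 0.025, H₀ is rejected.
H₀ is true (actually the drug has no effect on tumor volume).
Rejecting a true H₀ is a Type I error.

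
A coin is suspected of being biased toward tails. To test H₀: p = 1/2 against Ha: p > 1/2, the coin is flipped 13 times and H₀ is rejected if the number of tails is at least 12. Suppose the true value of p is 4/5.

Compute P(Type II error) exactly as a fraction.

935490453/1220703125

Under the alternative p = 4/5, K ~ Binomial(13, 4/5); β is the probability the test does not reject, P(K < 12).
Summing C(13,j)·(4/5)^j·(1/5)^{13-j} for j = 0..11 gives 935490453/1220703125.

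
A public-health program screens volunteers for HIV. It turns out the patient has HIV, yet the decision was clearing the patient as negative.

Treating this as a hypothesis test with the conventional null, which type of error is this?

Type II error

The null hypothesis here is that the patient does not have HIV.
'Clearing the patient as negative' corresponds to failing to reject H₀.
H₀ was not rejected but H₀ is false — a Type II error (false negative).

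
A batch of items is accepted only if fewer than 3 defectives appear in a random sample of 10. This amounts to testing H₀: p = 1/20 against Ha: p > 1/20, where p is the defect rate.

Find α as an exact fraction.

α = P(reject H₀ | H₀ true) = P(Y ≥ 3 | p = 1/20), Y ~ Binomial(10, 1/20).
α = 1 − P(Y ≤ 2) = 1 − 2530550893109/2560000000000 = 29449106891/2560000000000.

29449106891/2560000000000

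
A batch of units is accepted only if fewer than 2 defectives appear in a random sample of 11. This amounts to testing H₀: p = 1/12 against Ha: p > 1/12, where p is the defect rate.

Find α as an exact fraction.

86192514733/371504185344

The significance level is the probability, assuming p = 1/12, of seeing 2 or more defectives in 11 draws.
Via the complement, α = 1 − Σ_{j=0}^{1} C(11,j)(1/12)^j(11/12)^{11-j} = 86192514733/371504185344.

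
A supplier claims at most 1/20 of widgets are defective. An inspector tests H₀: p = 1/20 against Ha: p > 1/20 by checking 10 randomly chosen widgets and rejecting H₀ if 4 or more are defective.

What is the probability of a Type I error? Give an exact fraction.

2632954721/2560000000000

α = P(reject H₀ | H₀ true) = P(Y ≥ 4 | p = 1/20), Y ~ Binomial(10, 1/20).
Computing the lower-tail complement: 1 − 2557367045279/2560000000000 = 2632954721/2560000000000.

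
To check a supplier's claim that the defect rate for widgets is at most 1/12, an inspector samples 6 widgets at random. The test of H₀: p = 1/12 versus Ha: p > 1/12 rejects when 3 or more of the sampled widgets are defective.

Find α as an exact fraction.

Under H₀, X ~ Binomial(6, 1/12); the Type I error rate is P(X ≥ 3).
α = 1 − P(X ≤ 2) = 1 − 1478741/1492992 = 14251/1492992.

14251/1492992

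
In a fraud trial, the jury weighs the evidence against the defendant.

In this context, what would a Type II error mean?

With the conventional null hypothesis that the defendant is innocent:
A Type II error is failing to reject H₀ when H₀ is false.
Here that means acquitting the defendant when actually the defendant is guilty.

A Type II error would mean concluding that the defendant is innocent (or at least failing to establish that the defendant is guilty) when in fact the defendant is guilty.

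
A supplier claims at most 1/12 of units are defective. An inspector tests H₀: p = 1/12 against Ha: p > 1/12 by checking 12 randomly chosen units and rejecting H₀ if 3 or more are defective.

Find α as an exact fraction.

The significance level is the probability, assuming p = 1/12, of seeing 3 or more defectives in 12 draws.
Via the complement, α = 1 − Σ_{j=0}^{2} C(12,j)(1/12)^j(11/12)^{12-j} = 642062000537/8916100448256.

642062000537/8916100448256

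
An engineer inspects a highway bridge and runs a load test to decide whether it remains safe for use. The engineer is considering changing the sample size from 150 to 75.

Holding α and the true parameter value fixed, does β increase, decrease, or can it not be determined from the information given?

It increases.

With less data the test statistic is noisier; under Ha, more outcomes land inside the acceptance region.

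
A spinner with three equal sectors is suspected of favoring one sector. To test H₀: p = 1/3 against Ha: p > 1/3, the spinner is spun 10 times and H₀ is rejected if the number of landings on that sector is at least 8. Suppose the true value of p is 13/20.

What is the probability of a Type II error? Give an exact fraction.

1890285078059/2560000000000

β = P(fail to reject H₀ | Ha true) = P(S ≤ 7 | p = 13/20), S ~ Binomial(10, 13/20).
Summing C(10,j)·(13/20)^j·(7/20)^{10-j} for j = 0..7 gives 1890285078059/2560000000000.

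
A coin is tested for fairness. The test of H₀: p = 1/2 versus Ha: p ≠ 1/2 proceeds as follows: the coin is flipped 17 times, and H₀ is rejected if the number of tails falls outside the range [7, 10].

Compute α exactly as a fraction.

10889/32768

The significance level is the null-hypothesis probability of the rejection region {≤6} ∪ {≥11}.
The two tails are symmetric, so α = 2·(1 + 17 + 136 + 680 + 2380 + 6188 + 12376)/2^17 = 43556/131072 = 10889/32768.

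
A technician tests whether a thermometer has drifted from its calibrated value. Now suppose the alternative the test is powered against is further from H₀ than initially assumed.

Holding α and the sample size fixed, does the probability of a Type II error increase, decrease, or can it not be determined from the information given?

It decreases.

The further the true parameter sits from the null value, the more of the Ha sampling distribution falls in the rejection region.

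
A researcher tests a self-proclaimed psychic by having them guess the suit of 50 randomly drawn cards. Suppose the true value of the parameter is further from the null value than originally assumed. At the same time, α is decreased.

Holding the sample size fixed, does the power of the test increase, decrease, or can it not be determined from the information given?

The first change alone would make β decrease; the second alone would make β increase. Which effect dominates depends on the magnitudes, which are not given.
Since power = 1 − β, the effect on power is likewise indeterminate.

Cannot be determined from the information given.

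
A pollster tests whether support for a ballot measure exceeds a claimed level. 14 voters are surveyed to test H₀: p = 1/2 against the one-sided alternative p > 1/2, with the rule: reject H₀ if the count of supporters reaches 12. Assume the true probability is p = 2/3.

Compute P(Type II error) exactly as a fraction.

1426387/1594323

A Type II error is failing to reject when Ha holds: with p = 2/3, β = P(K ≤ 11).
Summing C(14,j)·(2/3)^j·(1/3)^{14-j} for j = 0..11 gives 1426387/1594323.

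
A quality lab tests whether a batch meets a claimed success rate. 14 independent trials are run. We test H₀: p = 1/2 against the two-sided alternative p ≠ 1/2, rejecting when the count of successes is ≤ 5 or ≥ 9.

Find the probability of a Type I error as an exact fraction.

3473/8192

The significance level is the null-hypothesis probability of the rejection region {≤5} ∪ {≥9}.
The two tails are symmetric, so α = 2·(1 + 14 + 91 + 364 + 1001 + 2002)/2^14 = 6946/16384 = 3473/8192.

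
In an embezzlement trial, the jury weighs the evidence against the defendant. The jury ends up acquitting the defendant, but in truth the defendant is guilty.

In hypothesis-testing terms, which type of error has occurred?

Type II error

The null hypothesis here is that the defendant is innocent.
'Acquitting the defendant' corresponds to failing to reject H₀.
H₀ was not rejected but H₀ is false — a Type II error (false negative).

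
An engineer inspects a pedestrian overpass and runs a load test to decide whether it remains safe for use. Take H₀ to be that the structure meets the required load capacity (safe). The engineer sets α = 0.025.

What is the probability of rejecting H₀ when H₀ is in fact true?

The significance level α is, by definition, the probability of a Type I error — P(reject H₀ | H₀ true).

0.025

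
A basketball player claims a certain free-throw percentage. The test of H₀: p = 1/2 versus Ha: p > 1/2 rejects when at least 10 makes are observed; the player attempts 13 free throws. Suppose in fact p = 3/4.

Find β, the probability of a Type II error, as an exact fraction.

3487541/8388608

A Type II error is failing to reject when Ha holds: with p = 3/4, β = P(S ≤ 9).
Adding the binomial probabilities P(S=0)+…+P(S=9) at p = 3/4 gives 3487541/8388608.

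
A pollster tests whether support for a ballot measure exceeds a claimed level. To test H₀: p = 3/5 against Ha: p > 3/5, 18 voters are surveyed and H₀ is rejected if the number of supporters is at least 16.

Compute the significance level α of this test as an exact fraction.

31381059609/3814697265625

The Type I error probability is α = P(S ≥ 16) computed under H₀, where S ~ Binomial(18, 3/5).
Adding the binomial terms for j = 16 through 18 with p = 3/5 yields 31381059609/3814697265625.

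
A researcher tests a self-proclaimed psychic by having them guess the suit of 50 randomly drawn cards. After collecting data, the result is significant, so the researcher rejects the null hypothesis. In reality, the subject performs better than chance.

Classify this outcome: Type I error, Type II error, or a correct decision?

The conventional null hypothesis here is that the subject is guessing at random (p = 1/4).
The test rejected a false H₀ — the decision matches the true state.

No error — this is a correct decision.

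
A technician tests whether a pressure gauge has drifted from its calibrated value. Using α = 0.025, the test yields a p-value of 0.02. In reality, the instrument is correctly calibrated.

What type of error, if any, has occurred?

The conventional null hypothesis is that the instrument is correctly calibrated.
Since p = 0.02 < α = 0.025, H₀ is rejected.
H₀ is true (actually the instrument is correctly calibrated).
Rejecting a true H₀ is a Type I error.

Type I error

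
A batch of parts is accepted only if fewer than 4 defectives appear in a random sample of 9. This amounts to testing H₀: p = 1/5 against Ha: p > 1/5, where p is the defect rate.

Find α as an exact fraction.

The significance level is the probability, assuming p = 1/5, of seeing 4 or more defectives in 9 draws.
Via the complement, α = 1 − Σ_{j=0}^{3} C(9,j)(1/5)^j(4/5)^{9-j} = 167269/1953125.

167269/1953125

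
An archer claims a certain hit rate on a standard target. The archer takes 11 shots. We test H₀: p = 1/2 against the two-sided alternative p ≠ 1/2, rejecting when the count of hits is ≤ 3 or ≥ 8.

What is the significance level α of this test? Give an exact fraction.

The significance level is the null-hypothesis probability of the rejection region {≤3} ∪ {≥8}.
Each tail has probability (1 + 11 + 55 + 165)/2048; doubling gives α = 464/2048 = 29/128.

29/128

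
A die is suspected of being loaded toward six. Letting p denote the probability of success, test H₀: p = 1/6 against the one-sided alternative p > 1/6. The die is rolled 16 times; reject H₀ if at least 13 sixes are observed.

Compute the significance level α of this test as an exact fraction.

The Type I error probability is α = P(S ≥ 13) computed under H₀, where S ~ Binomial(16, 1/6).
Adding the binomial terms for j = 13 through 16 with p = 1/6 yields 73081/2821109907456.

73081/2821109907456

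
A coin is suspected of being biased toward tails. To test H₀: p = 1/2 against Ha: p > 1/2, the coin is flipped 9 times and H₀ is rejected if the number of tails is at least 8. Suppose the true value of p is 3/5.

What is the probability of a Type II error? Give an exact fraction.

A Type II error is failing to reject when Ha holds: with p = 3/5, β = P(X ≤ 7).
Equivalently, β = 1 − P(X ≥ 8) = 1815344/1953125.

1815344/1953125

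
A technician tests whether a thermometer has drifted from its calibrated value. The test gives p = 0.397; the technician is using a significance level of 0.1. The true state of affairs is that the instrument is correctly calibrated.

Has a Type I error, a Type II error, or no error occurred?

The conventional null hypothesis is that the instrument is correctly calibrated.
Since p = 0.397 ≥ α = 0.1, H₀ is not rejected.
H₀ is true (actually the instrument is correctly calibrated).
The decision matches the true state — no error.

No error — this is a correct decision.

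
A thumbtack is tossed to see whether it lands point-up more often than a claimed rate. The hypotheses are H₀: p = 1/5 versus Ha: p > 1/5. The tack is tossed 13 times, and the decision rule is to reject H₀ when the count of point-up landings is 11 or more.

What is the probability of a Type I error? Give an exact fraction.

α = P(reject H₀ | H₀ true) = P(X ≥ 11 | p = 1/5), with X ~ Binomial(13, 1/5).
P(X ≥ 11) = Σ_{j=11}^{13} C(13,j)·(1/5)^j·(4/5)^{13-j} = 1301/1220703125.

1301/1220703125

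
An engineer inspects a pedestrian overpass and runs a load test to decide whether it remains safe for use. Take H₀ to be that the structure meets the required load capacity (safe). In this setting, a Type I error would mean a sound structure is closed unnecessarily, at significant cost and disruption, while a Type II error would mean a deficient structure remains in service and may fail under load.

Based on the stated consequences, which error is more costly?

The Type II consequence (a deficient structure remains in service and may fail under load) is more severe than the Type I consequence (a sound structure is closed unnecessarily, at significant cost and disruption).

Type II error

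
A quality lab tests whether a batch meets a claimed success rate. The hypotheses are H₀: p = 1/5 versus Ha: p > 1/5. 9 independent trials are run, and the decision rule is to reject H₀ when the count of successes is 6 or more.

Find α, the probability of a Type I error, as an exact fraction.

5989/1953125

α = P(reject H₀ | H₀ true) = P(Y ≥ 6 | p = 1/5), with Y ~ Binomial(9, 1/5).
Adding the binomial terms for j = 6 through 9 with p = 1/5 yields 5989/1953125.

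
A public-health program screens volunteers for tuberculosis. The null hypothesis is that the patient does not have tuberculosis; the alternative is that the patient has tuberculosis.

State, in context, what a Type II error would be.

A Type II error is failing to reject H₀ when H₀ is false.
Here that means clearing the patient as negative when actually the patient has tuberculosis.

A Type II error would mean concluding that the patient does not have tuberculosis (or at least failing to establish that the patient has tuberculosis) when in fact the patient has tuberculosis.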